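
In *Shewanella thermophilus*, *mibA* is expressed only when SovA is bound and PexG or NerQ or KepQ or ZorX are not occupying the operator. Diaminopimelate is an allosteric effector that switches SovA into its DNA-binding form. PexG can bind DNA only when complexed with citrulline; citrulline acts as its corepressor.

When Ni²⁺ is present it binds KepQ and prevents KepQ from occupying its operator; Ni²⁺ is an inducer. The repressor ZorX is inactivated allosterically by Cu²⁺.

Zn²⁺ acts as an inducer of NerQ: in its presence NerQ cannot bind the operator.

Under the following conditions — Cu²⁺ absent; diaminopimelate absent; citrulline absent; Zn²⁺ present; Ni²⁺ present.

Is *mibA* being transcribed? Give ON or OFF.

Citrulline is absent, so PexG is inactive.
Zn²⁺ is present, so NerQ is inactive.
Ni²⁺ is present, so KepQ is inactive.
Cu²⁺ is absent, so ZorX is active.
Diaminopimelate is absent, so SovA is inactive.
With repressor ZorX bound, *mibA* is not transcribed.

OFF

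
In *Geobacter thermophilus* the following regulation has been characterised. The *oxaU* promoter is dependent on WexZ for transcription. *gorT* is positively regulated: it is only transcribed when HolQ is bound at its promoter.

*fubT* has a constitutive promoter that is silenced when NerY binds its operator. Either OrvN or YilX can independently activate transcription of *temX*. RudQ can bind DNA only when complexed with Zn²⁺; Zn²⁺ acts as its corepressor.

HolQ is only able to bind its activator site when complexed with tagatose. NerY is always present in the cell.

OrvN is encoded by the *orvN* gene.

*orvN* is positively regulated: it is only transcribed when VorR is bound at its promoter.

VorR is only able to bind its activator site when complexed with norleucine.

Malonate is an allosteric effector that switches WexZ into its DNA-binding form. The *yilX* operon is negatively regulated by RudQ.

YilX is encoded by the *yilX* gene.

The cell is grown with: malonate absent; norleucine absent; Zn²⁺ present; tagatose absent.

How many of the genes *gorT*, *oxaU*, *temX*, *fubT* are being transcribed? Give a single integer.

0

Tagatose is absent, so HolQ is inactive.
Required activator HolQ is absent, so *gorT* is not transcribed.
→ *gorT* is OFF.
Malonate is absent, so WexZ is inactive.
Required activator WexZ is absent, so *oxaU* is not transcribed.
→ *oxaU* is OFF.
Norleucine is absent, so VorR is inactive.
Required activator VorR is absent, so *orvN* is not transcribed.
So OrvN is not produced.
Zn²⁺ is present, so RudQ is active.
With repressor RudQ bound, *yilX* is not transcribed.
So YilX is not produced.
No activator is available at the *temX* promoter, so *temX* is not transcribed.
→ *temX* is OFF.
NerY is produced constitutively and is active.
With repressor NerY bound, *fubT* is not transcribed.
→ *fubT* is OFF.
0 of the 4 genes are transcribed.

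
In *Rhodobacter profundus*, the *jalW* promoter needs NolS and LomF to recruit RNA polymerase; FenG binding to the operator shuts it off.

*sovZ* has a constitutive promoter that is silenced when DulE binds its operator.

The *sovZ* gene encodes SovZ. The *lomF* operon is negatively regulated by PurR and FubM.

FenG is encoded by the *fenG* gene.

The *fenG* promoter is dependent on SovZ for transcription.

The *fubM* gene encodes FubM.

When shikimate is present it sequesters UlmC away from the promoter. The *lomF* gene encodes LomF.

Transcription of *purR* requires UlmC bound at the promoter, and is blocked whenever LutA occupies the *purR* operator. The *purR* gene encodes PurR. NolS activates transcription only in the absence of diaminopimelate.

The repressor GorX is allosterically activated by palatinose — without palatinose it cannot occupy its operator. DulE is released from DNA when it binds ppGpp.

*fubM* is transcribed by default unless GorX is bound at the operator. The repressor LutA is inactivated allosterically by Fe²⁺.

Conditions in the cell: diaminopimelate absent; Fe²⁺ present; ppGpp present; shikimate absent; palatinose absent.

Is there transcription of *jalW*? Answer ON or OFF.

Diaminopimelate is absent, so NolS is active.
ppGpp is present, so DulE is inactive.
With no repressor bound, *sovZ* is transcribed.
So SovZ is produced and active.
No repressor is bound and SovZ is active, so *fenG* is transcribed.
So FenG is produced and active.
Fe²⁺ is present, so LutA is inactive.
Shikimate is absent, so UlmC is active.
No repressor is bound and UlmC is active, so *purR* is transcribed.
So PurR is produced and active.
Palatinose is absent, so GorX is inactive.
With no repressor bound, *fubM* is transcribed.
So FubM is produced and active.
With repressor PurR bound, *lomF* is not transcribed.
So LomF is not produced.
With repressor FenG bound, *jalW* is not transcribed.

OFF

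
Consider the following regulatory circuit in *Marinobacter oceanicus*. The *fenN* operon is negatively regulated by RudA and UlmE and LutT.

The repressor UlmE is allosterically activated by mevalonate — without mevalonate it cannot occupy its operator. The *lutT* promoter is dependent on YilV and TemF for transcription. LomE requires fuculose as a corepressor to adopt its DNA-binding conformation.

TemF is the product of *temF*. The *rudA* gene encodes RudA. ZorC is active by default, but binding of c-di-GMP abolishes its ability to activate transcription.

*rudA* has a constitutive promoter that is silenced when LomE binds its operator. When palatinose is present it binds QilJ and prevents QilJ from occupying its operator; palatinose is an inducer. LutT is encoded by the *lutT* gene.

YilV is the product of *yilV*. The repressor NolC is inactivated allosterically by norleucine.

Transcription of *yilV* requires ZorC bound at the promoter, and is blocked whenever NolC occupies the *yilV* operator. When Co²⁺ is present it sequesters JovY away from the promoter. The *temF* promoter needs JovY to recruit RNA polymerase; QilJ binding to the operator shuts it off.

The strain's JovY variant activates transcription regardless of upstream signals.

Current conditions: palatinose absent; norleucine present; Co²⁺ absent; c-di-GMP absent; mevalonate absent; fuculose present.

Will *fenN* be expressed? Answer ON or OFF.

Fuculose is present, so LomE is active.
With repressor LomE bound, *rudA* is not transcribed.
So RudA is not produced.
Mevalonate is absent, so UlmE is inactive.
c-di-GMP is absent, so ZorC is active.
Norleucine is present, so NolC is inactive.
No repressor is bound and ZorC is active, so *yilV* is transcribed.
So YilV is produced and active.
Palatinose is absent, so QilJ is active.
JovY is constitutively active in this strain.
With repressor QilJ bound, *temF* is not transcribed.
So TemF is not produced.
Required activator TemF is absent, so *lutT* is not transcribed.
So LutT is not produced.
With no repressor bound, *fenN* is transcribed.

ON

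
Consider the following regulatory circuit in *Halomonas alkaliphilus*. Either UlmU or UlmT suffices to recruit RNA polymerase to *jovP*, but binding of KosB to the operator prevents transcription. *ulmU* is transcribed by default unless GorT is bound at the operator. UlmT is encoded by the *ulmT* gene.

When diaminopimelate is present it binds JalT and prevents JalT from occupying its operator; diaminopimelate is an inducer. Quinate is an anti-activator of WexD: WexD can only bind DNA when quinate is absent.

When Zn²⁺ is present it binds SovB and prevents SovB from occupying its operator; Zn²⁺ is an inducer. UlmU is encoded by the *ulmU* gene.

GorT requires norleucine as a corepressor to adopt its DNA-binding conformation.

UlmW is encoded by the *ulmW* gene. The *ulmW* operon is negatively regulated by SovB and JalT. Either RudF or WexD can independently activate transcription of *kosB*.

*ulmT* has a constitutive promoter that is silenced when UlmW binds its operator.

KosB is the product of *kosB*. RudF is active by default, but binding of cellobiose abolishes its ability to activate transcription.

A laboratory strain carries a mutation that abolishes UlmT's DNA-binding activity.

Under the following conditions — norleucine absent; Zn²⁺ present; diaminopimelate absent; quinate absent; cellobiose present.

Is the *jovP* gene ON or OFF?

Cellobiose is present, so RudF is inactive.
Quinate is absent, so WexD is active.
Activator WexD is present, so *kosB* is transcribed.
So KosB is produced and active.
Norleucine is absent, so GorT is inactive.
With no repressor bound, *ulmU* is transcribed.
So UlmU is produced and active.
UlmT is non-functional in this strain, so it has no effect.
With repressor KosB bound, *jovP* is not transcribed.

OFF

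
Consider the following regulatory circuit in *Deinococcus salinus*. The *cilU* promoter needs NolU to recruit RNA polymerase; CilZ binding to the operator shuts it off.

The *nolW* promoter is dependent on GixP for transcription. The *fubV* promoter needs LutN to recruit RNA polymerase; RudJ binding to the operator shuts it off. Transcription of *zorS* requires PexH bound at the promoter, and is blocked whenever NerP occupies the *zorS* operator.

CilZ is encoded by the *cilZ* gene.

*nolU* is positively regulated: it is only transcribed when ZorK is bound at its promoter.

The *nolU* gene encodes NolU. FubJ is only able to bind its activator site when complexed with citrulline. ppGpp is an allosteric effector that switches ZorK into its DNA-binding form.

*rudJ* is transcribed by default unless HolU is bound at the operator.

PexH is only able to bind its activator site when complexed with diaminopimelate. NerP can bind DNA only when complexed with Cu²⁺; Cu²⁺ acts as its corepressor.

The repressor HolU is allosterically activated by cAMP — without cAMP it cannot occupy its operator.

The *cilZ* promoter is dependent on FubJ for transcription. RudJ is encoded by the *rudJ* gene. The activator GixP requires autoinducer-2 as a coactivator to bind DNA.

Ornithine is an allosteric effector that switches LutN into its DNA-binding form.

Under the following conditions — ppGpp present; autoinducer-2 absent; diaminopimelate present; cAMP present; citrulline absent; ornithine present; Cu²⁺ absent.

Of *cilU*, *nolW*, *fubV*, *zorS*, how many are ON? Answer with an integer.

3

ppGpp is present, so ZorK is active.
No repressor is bound and ZorK is active, so *nolU* is transcribed.
So NolU is produced and active.
Citrulline is absent, so FubJ is inactive.
Required activator FubJ is absent, so *cilZ* is not transcribed.
So CilZ is not produced.
No repressor is bound and NolU is active, so *cilU* is transcribed.
→ *cilU* is ON.
Autoinducer-2 is absent, so GixP is inactive.
Required activator GixP is absent, so *nolW* is not transcribed.
→ *nolW* is OFF.
cAMP is present, so HolU is active.
With repressor HolU bound, *rudJ* is not transcribed.
So RudJ is not produced.
Ornithine is present, so LutN is active.
No repressor is bound and LutN is active, so *fubV* is transcribed.
→ *fubV* is ON.
Cu²⁺ is absent, so NerP is inactive.
Diaminopimelate is present, so PexH is active.
No repressor is bound and PexH is active, so *zorS* is transcribed.
→ *zorS* is ON.
3 of the 4 genes are transcribed.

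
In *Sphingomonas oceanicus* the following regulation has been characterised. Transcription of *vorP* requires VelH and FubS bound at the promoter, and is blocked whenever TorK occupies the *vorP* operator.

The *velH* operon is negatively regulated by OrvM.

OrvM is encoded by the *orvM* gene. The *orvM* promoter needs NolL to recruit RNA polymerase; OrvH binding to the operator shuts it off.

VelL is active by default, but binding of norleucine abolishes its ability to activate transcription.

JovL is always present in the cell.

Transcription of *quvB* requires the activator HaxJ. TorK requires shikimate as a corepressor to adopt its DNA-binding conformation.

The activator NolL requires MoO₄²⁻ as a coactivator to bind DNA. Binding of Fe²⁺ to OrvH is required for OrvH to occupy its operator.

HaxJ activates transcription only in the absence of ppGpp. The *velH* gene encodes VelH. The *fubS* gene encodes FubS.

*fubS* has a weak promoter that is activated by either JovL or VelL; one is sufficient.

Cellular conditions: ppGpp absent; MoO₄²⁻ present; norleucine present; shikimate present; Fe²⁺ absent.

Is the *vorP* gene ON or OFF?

OFF

Shikimate is present, so TorK is active.
MoO₄²⁻ is present, so NolL is active.
Fe²⁺ is absent, so OrvH is inactive.
No repressor is bound and NolL is active, so *orvM* is transcribed.
So OrvM is produced and active.
With repressor OrvM bound, *velH* is not transcribed.
So VelH is not produced.
JovL is produced constitutively and is active.
Norleucine is present, so VelL is inactive.
Activator JovL is present, so *fubS* is transcribed.
So FubS is produced and active.
With repressor TorK bound, *vorP* is not transcribed.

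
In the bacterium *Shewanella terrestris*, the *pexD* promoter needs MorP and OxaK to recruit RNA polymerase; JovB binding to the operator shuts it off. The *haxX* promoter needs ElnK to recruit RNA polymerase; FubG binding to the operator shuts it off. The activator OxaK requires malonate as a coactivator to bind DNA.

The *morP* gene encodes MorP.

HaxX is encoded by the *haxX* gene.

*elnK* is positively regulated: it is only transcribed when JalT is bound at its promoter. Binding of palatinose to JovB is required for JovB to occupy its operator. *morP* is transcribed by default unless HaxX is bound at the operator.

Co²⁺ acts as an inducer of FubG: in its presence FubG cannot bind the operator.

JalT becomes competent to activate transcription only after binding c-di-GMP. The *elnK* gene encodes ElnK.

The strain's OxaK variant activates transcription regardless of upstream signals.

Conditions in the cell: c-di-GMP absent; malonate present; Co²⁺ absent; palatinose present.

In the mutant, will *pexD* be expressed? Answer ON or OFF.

OFF

Co²⁺ is absent, so FubG is active.
c-di-GMP is absent, so JalT is inactive.
Required activator JalT is absent, so *elnK* is not transcribed.
So ElnK is not produced.
With repressor FubG bound, *haxX* is not transcribed.
So HaxX is not produced.
With no repressor bound, *morP* is transcribed.
So MorP is produced and active.
OxaK is constitutively active in this strain.
Palatinose is present, so JovB is active.
With repressor JovB bound, *pexD* is not transcribed.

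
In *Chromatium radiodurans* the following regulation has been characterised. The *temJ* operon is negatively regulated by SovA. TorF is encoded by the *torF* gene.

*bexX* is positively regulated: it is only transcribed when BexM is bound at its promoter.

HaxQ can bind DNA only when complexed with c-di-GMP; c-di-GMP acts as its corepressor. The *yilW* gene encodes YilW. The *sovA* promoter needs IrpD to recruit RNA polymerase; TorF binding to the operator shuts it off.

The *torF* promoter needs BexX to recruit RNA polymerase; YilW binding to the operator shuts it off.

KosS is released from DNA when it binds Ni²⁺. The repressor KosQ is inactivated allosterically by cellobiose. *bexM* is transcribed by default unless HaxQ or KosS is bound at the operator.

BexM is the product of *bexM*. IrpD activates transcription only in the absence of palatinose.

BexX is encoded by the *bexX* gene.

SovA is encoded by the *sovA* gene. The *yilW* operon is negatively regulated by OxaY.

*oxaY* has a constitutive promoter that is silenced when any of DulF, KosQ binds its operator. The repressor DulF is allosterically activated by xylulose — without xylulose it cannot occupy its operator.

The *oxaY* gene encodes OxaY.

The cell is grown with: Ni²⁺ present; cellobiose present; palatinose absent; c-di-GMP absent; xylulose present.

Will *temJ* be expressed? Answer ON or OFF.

c-di-GMP is absent, so HaxQ is inactive.
Ni²⁺ is present, so KosS is inactive.
With no repressor bound, *bexM* is transcribed.
So BexM is produced and active.
No repressor is bound and BexM is active, so *bexX* is transcribed.
So BexX is produced and active.
Xylulose is present, so DulF is active.
Cellobiose is present, so KosQ is inactive.
With repressor DulF bound, *oxaY* is not transcribed.
So OxaY is not produced.
With no repressor bound, *yilW* is transcribed.
So YilW is produced and active.
With repressor YilW bound, *torF* is not transcribed.
So TorF is not produced.
Palatinose is absent, so IrpD is active.
No repressor is bound and IrpD is active, so *sovA* is transcribed.
So SovA is produced and active.
With repressor SovA bound, *temJ* is not transcribed.

OFF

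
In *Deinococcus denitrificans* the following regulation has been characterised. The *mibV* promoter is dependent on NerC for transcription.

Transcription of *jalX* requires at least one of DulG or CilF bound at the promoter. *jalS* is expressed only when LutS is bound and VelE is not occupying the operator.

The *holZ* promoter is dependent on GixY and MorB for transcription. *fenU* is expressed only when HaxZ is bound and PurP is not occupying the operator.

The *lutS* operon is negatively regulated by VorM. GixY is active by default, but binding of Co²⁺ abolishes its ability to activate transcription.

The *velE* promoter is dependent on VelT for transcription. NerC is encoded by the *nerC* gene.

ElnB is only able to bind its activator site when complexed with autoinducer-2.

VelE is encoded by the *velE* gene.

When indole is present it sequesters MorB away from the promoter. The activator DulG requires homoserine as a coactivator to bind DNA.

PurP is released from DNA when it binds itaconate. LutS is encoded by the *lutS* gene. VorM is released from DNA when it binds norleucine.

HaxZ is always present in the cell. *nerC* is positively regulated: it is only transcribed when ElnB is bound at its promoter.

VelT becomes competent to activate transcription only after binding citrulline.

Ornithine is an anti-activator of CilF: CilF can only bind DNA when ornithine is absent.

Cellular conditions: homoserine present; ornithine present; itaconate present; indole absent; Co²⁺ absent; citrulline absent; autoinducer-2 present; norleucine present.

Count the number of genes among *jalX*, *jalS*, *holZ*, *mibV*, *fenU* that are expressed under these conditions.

5

Homoserine is present, so DulG is active.
Ornithine is present, so CilF is inactive.
Activator DulG is present, so *jalX* is transcribed.
→ *jalX* is ON.
Citrulline is absent, so VelT is inactive.
Required activator VelT is absent, so *velE* is not transcribed.
So VelE is not produced.
Norleucine is present, so VorM is inactive.
With no repressor bound, *lutS* is transcribed.
So LutS is produced and active.
No repressor is bound and LutS is active, so *jalS* is transcribed.
→ *jalS* is ON.
Co²⁺ is absent, so GixY is active.
Indole is absent, so MorB is active.
No repressor is bound and GixY and MorB are active, so *holZ* is transcribed.
→ *holZ* is ON.
Autoinducer-2 is present, so ElnB is active.
No repressor is bound and ElnB is active, so *nerC* is transcribed.
So NerC is produced and active.
No repressor is bound and NerC is active, so *mibV* is transcribed.
→ *mibV* is ON.
Itaconate is present, so PurP is inactive.
HaxZ is produced constitutively and is active.
No repressor is bound and HaxZ is active, so *fenU* is transcribed.
→ *fenU* is ON.
5 of the 5 genes are transcribed.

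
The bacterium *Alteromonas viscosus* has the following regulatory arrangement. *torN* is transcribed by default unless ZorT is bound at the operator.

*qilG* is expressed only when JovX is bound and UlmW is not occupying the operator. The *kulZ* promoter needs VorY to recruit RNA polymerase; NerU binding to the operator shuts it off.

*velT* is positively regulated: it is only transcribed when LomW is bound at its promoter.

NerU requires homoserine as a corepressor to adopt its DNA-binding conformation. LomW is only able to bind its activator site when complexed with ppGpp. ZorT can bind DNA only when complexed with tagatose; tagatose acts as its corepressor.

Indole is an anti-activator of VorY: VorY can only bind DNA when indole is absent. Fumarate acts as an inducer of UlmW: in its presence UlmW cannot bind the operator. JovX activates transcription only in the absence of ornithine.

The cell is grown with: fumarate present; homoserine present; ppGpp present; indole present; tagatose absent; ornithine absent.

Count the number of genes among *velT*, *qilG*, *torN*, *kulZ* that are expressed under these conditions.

ppGpp is present, so LomW is active.
No repressor is bound and LomW is active, so *velT* is transcribed.
→ *velT* is ON.
Fumarate is present, so UlmW is inactive.
Ornithine is absent, so JovX is active.
No repressor is bound and JovX is active, so *qilG* is transcribed.
→ *qilG* is ON.
Tagatose is absent, so ZorT is inactive.
With no repressor bound, *torN* is transcribed.
→ *torN* is ON.
Indole is present, so VorY is inactive.
Homoserine is present, so NerU is active.
With repressor NerU bound, *kulZ* is not transcribed.
→ *kulZ* is OFF.
3 of the 4 genes are transcribed.

3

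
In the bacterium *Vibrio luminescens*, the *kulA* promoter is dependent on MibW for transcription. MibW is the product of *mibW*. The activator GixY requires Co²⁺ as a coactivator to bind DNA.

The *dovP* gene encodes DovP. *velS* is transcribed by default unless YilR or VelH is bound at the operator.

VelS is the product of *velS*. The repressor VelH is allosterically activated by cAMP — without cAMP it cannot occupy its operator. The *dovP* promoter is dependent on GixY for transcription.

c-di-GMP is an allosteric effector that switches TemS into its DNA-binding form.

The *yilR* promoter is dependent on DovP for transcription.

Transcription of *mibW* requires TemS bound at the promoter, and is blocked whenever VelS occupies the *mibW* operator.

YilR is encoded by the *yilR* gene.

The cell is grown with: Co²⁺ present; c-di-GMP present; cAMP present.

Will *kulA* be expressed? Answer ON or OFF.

Co²⁺ is present, so GixY is active.
No repressor is bound and GixY is active, so *dovP* is transcribed.
So DovP is produced and active.
No repressor is bound and DovP is active, so *yilR* is transcribed.
So YilR is produced and active.
cAMP is present, so VelH is active.
With repressor YilR bound, *velS* is not transcribed.
So VelS is not produced.
c-di-GMP is present, so TemS is active.
No repressor is bound and TemS is active, so *mibW* is transcribed.
So MibW is produced and active.
No repressor is bound and MibW is active, so *kulA* is transcribed.

ON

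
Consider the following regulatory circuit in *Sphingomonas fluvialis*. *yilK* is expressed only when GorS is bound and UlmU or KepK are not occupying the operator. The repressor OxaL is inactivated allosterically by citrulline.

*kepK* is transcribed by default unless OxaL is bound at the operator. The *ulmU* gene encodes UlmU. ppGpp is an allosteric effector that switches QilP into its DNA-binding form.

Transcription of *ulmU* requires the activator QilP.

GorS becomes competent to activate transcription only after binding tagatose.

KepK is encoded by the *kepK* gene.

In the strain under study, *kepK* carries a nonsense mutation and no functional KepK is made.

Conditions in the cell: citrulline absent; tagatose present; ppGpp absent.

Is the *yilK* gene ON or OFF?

ON

ppGpp is absent, so QilP is inactive.
Required activator QilP is absent, so *ulmU* is not transcribed.
So UlmU is not produced.
KepK is non-functional in this strain, so it has no effect.
Tagatose is present, so GorS is active.
No repressor is bound and GorS is active, so *yilK* is transcribed.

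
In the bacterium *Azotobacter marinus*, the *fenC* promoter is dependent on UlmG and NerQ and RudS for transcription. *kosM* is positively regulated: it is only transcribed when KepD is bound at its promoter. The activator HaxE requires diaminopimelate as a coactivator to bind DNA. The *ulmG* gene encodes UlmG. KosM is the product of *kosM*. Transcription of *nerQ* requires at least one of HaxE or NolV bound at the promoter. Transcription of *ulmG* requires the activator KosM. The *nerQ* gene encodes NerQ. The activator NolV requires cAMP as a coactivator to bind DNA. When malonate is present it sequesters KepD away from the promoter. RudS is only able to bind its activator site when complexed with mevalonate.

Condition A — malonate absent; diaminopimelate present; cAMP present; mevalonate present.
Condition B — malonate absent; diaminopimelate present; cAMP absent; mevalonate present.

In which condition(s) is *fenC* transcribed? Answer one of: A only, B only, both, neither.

Condition A:
Malonate is absent, so KepD is active.
No repressor is bound and KepD is active, so *kosM* is transcribed.
So KosM is produced and active.
No repressor is bound and KosM is active, so *ulmG* is transcribed.
So UlmG is produced and active.
Diaminopimelate is present, so HaxE is active.
cAMP is present, so NolV is active.
Activator HaxE is present, so *nerQ* is transcribed.
So NerQ is produced and active.
Mevalonate is present, so RudS is active.
No repressor is bound and UlmG and NerQ and RudS are active, so *fenC* is transcribed.
→ *fenC* is ON in A.
Condition B:
Malonate is absent, so KepD is active.
No repressor is bound and KepD is active, so *kosM* is transcribed.
So KosM is produced and active.
No repressor is bound and KosM is active, so *ulmG* is transcribed.
So UlmG is produced and active.
Diaminopimelate is present, so HaxE is active.
cAMP is absent, so NolV is inactive.
Activator HaxE is present, so *nerQ* is transcribed.
So NerQ is produced and active.
Mevalonate is present, so RudS is active.
No repressor is bound and UlmG and NerQ and RudS are active, so *fenC* is transcribed.
→ *fenC* is ON in B.

both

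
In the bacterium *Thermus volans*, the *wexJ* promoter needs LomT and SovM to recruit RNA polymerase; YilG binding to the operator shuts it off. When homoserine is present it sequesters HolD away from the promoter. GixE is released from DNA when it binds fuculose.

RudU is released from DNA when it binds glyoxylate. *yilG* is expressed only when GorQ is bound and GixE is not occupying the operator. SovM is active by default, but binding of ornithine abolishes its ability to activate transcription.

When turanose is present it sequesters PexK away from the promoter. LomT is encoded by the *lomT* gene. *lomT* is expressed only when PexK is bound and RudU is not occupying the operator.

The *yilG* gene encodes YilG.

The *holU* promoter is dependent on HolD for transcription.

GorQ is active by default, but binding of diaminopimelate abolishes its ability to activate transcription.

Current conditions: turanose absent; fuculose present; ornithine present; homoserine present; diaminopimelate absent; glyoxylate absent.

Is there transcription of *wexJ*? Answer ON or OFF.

OFF

Turanose is absent, so PexK is active.
Glyoxylate is absent, so RudU is active.
With repressor RudU bound, *lomT* is not transcribed.
So LomT is not produced.
Fuculose is present, so GixE is inactive.
Diaminopimelate is absent, so GorQ is active.
No repressor is bound and GorQ is active, so *yilG* is transcribed.
So YilG is produced and active.
Ornithine is present, so SovM is inactive.
With repressor YilG bound, *wexJ* is not transcribed.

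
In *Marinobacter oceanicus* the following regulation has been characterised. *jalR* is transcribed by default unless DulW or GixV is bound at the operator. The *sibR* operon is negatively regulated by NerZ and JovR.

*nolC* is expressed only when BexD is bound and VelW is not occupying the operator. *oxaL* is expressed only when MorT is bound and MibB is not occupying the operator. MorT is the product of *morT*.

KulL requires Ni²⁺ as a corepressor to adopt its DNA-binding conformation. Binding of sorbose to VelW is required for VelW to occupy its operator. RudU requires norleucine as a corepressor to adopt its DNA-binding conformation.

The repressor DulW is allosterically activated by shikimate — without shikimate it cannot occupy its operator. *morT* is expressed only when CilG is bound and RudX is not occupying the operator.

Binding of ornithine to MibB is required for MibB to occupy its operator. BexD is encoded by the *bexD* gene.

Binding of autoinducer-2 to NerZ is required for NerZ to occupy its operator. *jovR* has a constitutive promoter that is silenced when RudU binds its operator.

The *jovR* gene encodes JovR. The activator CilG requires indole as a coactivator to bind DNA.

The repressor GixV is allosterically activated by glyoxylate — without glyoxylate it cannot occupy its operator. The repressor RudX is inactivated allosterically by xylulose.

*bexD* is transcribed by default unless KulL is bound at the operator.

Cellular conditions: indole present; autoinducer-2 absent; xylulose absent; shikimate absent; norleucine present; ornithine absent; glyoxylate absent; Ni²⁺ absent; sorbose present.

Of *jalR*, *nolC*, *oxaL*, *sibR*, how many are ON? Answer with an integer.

2

Shikimate is absent, so DulW is inactive.
Glyoxylate is absent, so GixV is inactive.
With no repressor bound, *jalR* is transcribed.
→ *jalR* is ON.
Ni²⁺ is absent, so KulL is inactive.
With no repressor bound, *bexD* is transcribed.
So BexD is produced and active.
Sorbose is present, so VelW is active.
With repressor VelW bound, *nolC* is not transcribed.
→ *nolC* is OFF.
Ornithine is absent, so MibB is inactive.
Xylulose is absent, so RudX is active.
Indole is present, so CilG is active.
With repressor RudX bound, *morT* is not transcribed.
So MorT is not produced.
Required activator MorT is absent, so *oxaL* is not transcribed.
→ *oxaL* is OFF.
Autoinducer-2 is absent, so NerZ is inactive.
Norleucine is present, so RudU is active.
With repressor RudU bound, *jovR* is not transcribed.
So JovR is not produced.
With no repressor bound, *sibR* is transcribed.
→ *sibR* is ON.
2 of the 4 genes are transcribed.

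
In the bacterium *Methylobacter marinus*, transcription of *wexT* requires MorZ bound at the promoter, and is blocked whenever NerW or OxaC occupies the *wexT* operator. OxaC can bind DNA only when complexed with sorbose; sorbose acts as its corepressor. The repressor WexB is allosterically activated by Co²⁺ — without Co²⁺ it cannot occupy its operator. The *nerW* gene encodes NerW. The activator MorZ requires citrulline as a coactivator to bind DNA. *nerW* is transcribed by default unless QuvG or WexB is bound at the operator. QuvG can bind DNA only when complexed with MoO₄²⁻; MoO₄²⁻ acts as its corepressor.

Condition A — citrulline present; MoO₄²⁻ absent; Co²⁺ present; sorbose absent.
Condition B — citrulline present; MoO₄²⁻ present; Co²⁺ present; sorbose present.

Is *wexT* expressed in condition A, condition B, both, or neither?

A only

Condition A:
Citrulline is present, so MorZ is active.
MoO₄²⁻ is absent, so QuvG is inactive.
Co²⁺ is present, so WexB is active.
With repressor WexB bound, *nerW* is not transcribed.
So NerW is not produced.
Sorbose is absent, so OxaC is inactive.
No repressor is bound and MorZ is active, so *wexT* is transcribed.
→ *wexT* is ON in A.
Condition B:
Citrulline is present, so MorZ is active.
MoO₄²⁻ is present, so QuvG is active.
Co²⁺ is present, so WexB is active.
With repressor QuvG bound, *nerW* is not transcribed.
So NerW is not produced.
Sorbose is present, so OxaC is active.
With repressor OxaC bound, *wexT* is not transcribed.
→ *wexT* is OFF in B.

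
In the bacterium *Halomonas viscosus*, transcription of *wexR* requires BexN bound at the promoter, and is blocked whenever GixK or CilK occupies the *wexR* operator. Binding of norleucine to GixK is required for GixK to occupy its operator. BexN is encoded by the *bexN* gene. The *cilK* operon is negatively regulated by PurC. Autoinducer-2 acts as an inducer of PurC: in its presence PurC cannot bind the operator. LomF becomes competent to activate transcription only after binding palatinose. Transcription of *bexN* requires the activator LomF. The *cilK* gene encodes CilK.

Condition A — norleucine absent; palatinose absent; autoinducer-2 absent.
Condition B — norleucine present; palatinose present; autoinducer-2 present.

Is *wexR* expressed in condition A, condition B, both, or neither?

Condition A:
Norleucine is absent, so GixK is inactive.
Palatinose is absent, so LomF is inactive.
Required activator LomF is absent, so *bexN* is not transcribed.
So BexN is not produced.
Autoinducer-2 is absent, so PurC is active.
With repressor PurC bound, *cilK* is not transcribed.
So CilK is not produced.
Required activator BexN is absent, so *wexR* is not transcribed.
→ *wexR* is OFF in A.
Condition B:
Norleucine is present, so GixK is active.
Palatinose is present, so LomF is active.
No repressor is bound and LomF is active, so *bexN* is transcribed.
So BexN is produced and active.
Autoinducer-2 is present, so PurC is inactive.
With no repressor bound, *cilK* is transcribed.
So CilK is produced and active.
With repressor GixK bound, *wexR* is not transcribed.
→ *wexR* is OFF in B.

neither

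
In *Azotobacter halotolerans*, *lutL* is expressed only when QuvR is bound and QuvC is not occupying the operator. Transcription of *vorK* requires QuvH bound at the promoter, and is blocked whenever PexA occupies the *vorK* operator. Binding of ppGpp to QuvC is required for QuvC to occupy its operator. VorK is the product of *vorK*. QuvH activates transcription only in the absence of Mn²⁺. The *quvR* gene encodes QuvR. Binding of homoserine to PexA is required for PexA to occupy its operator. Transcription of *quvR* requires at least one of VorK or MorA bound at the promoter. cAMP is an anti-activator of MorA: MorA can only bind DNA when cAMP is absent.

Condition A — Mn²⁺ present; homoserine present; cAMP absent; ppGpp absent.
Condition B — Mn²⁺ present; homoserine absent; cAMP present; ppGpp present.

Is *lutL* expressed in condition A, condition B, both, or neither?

A only

Condition A:
Mn²⁺ is present, so QuvH is inactive.
Homoserine is present, so PexA is active.
With repressor PexA bound, *vorK* is not transcribed.
So VorK is not produced.
cAMP is absent, so MorA is active.
Activator MorA is present, so *quvR* is transcribed.
So QuvR is produced and active.
ppGpp is absent, so QuvC is inactive.
No repressor is bound and QuvR is active, so *lutL* is transcribed.
→ *lutL* is ON in A.
Condition B:
Mn²⁺ is present, so QuvH is inactive.
Homoserine is absent, so PexA is inactive.
Required activator QuvH is absent, so *vorK* is not transcribed.
So VorK is not produced.
cAMP is present, so MorA is inactive.
No activator is available at the *quvR* promoter, so *quvR* is not transcribed.
So QuvR is not produced.
ppGpp is present, so QuvC is active.
With repressor QuvC bound, *lutL* is not transcribed.
→ *lutL* is OFF in B.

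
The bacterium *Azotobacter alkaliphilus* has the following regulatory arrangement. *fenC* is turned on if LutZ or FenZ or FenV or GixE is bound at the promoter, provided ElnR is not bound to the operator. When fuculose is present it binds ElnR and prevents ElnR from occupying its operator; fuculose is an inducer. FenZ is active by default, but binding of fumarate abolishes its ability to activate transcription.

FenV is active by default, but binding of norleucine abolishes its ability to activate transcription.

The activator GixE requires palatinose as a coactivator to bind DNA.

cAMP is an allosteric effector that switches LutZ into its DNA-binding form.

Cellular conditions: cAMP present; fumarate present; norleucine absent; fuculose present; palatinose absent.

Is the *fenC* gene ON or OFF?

cAMP is present, so LutZ is active.
Fuculose is present, so ElnR is inactive.
Fumarate is present, so FenZ is inactive.
Norleucine is absent, so FenV is active.
Palatinose is absent, so GixE is inactive.
Activator LutZ is present, so *fenC* is transcribed.

ON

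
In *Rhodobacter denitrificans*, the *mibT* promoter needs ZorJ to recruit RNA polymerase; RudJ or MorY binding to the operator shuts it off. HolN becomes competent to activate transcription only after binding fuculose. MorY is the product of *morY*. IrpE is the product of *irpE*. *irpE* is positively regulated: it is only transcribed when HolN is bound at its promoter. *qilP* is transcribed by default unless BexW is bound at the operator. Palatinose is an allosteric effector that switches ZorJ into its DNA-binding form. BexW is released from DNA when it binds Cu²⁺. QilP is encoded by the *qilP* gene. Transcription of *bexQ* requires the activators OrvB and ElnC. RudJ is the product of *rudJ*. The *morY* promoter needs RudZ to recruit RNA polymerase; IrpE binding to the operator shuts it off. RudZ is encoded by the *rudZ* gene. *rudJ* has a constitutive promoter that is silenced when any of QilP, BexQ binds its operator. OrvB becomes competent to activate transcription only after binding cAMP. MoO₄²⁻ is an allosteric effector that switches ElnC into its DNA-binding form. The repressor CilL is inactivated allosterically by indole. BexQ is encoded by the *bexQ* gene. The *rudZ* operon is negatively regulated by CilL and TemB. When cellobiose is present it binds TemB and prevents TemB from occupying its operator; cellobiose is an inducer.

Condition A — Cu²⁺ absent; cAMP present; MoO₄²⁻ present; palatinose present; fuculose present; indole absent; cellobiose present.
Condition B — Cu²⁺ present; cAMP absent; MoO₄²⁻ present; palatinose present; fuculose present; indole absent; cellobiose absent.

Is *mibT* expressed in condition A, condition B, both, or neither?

Condition A:
Cu²⁺ is absent, so BexW is active.
With repressor BexW bound, *qilP* is not transcribed.
So QilP is not produced.
cAMP is present, so OrvB is active.
MoO₄²⁻ is present, so ElnC is active.
No repressor is bound and OrvB and ElnC are active, so *bexQ* is transcribed.
So BexQ is produced and active.
With repressor BexQ bound, *rudJ* is not transcribed.
So RudJ is not produced.
Palatinose is present, so ZorJ is active.
Fuculose is present, so HolN is active.
No repressor is bound and HolN is active, so *irpE* is transcribed.
So IrpE is produced and active.
Indole is absent, so CilL is active.
Cellobiose is present, so TemB is inactive.
With repressor CilL bound, *rudZ* is not transcribed.
So RudZ is not produced.
With repressor IrpE bound, *morY* is not transcribed.
So MorY is not produced.
No repressor is bound and ZorJ is active, so *mibT* is transcribed.
→ *mibT* is ON in A.
Condition B:
Cu²⁺ is present, so BexW is inactive.
With no repressor bound, *qilP* is transcribed.
So QilP is produced and active.
cAMP is absent, so OrvB is inactive.
MoO₄²⁻ is present, so ElnC is active.
Required activator OrvB is absent, so *bexQ* is not transcribed.
So BexQ is not produced.
With repressor QilP bound, *rudJ* is not transcribed.
So RudJ is not produced.
Palatinose is present, so ZorJ is active.
Fuculose is present, so HolN is active.
No repressor is bound and HolN is active, so *irpE* is transcribed.
So IrpE is produced and active.
Indole is absent, so CilL is active.
Cellobiose is absent, so TemB is active.
With repressor CilL bound, *rudZ* is not transcribed.
So RudZ is not produced.
With repressor IrpE bound, *morY* is not transcribed.
So MorY is not produced.
No repressor is bound and ZorJ is active, so *mibT* is transcribed.
→ *mibT* is ON in B.

both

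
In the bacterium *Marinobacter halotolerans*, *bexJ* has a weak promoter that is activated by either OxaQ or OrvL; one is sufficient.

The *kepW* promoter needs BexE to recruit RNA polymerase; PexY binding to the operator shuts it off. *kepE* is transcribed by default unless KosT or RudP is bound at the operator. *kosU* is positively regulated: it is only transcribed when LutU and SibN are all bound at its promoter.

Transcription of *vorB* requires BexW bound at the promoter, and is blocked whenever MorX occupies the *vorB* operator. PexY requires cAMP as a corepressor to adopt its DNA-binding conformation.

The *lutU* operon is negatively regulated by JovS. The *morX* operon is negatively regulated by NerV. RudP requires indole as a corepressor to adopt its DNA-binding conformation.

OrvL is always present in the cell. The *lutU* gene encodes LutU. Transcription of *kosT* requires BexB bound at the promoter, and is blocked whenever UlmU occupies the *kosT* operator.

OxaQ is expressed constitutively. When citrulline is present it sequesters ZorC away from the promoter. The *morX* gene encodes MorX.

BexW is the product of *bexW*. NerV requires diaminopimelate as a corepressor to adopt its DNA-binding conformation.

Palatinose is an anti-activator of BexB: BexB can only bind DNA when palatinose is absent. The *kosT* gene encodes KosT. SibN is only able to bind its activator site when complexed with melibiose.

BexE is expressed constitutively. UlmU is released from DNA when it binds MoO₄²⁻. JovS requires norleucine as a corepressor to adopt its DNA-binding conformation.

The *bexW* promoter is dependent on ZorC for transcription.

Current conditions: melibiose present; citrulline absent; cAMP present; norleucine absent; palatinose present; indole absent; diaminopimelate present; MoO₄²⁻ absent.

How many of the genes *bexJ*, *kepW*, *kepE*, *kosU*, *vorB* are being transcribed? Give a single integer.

4

OxaQ is produced constitutively and is active.
OrvL is produced constitutively and is active.
Activator OxaQ is present, so *bexJ* is transcribed.
→ *bexJ* is ON.
cAMP is present, so PexY is active.
BexE is produced constitutively and is active.
With repressor PexY bound, *kepW* is not transcribed.
→ *kepW* is OFF.
MoO₄²⁻ is absent, so UlmU is active.
Palatinose is present, so BexB is inactive.
With repressor UlmU bound, *kosT* is not transcribed.
So KosT is not produced.
Indole is absent, so RudP is inactive.
With no repressor bound, *kepE* is transcribed.
→ *kepE* is ON.
Norleucine is absent, so JovS is inactive.
With no repressor bound, *lutU* is transcribed.
So LutU is produced and active.
Melibiose is present, so SibN is active.
No repressor is bound and LutU and SibN are active, so *kosU* is transcribed.
→ *kosU* is ON.
Citrulline is absent, so ZorC is active.
No repressor is bound and ZorC is active, so *bexW* is transcribed.
So BexW is produced and active.
Diaminopimelate is present, so NerV is active.
With repressor NerV bound, *morX* is not transcribed.
So MorX is not produced.
No repressor is bound and BexW is active, so *vorB* is transcribed.
→ *vorB* is ON.
4 of the 5 genes are transcribed.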